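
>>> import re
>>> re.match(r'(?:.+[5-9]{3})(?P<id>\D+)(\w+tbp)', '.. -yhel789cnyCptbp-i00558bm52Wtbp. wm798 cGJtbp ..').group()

With `match`, the pattern is implicitly anchored at the beginning.
The match spans [0:48] → '.. -yhel789cnyCptbp-i00558bm52Wtbp. wm798 cGJtbp'.

'.. -yhel789cnyCptbp-i00558bm52Wtbp. wm798 cGJtbp'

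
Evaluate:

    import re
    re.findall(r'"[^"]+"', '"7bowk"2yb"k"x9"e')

['"7bowk"', '"k"']

With no groups in the pattern, `findall` gives back each whole match — 2 here.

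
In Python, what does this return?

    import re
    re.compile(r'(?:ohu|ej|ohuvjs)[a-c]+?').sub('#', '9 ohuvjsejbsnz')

'9 ohuvjs#snz'

Matches: at [8:11] → 'ejb'.
Each match is replaced by '#'.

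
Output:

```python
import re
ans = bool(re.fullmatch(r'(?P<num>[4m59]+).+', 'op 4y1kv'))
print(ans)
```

This matches one or more of one of [4m59] (captured as 'num'); then one or more of any character.
`fullmatch` succeeds only if the pattern covers the string from start to end.
Here there's no way to consume every character, so the call returns None, and `bool(None)` is False.

False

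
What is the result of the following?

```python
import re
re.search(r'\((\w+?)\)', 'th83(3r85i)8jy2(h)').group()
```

'(3r85i)'

The match spans [4:11] → '(3r85i)'.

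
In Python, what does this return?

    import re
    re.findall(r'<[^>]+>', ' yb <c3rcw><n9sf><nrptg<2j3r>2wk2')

['<c3rcw>', '<n9sf>', '<nrptg<2j3r>']

With no groups in the pattern, `findall` gives back each whole match — 3 here.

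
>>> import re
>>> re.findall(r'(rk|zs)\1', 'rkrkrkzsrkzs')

['rk']

The backreference `\1` re-matches whatever the first group consumed, character for character.
`findall` collects group 1 from the one match (1 total).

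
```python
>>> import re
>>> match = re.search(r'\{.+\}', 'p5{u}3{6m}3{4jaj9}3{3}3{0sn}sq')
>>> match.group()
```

'{u}3{6m}3{4jaj9}3{3}3{0sn}'

Unlike `match`, `search` isn't anchored — it looks for the pattern anywhere in the string.
The match spans [2:28] → '{u}3{6m}3{4jaj9}3{3}3{0sn}'.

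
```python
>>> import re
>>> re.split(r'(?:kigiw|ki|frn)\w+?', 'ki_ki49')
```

Each match becomes a cut point; 3 segments remain.

['', '', '9']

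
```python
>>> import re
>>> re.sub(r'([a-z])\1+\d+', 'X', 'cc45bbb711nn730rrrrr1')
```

'XXXX'

`\1` is not a pattern — it's the concrete string captured by group 1, re-applied verbatim.
Matches: at [0:4] → 'cc45'; at [4:10] → 'bbb711'; at [10:15] → 'nn730'; at [15:21] → 'rrrrr1'.
Every occurrence is swapped for 'X'.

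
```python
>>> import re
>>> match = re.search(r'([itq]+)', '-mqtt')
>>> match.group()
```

The pattern matches one or more of one of [itq] (captured).
`re.search` tries every starting position until one works.
The match spans [2:5] → 'qtt'.
Captured: group 1 = 'qtt'.

'qtt'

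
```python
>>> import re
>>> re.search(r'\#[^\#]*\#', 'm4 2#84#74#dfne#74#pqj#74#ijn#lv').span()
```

`re.search` scans for the first position where the pattern succeeds.
The match spans [4:8] → '#84#'.

(4, 8)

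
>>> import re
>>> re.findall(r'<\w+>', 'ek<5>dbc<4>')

['<5>', '<4>']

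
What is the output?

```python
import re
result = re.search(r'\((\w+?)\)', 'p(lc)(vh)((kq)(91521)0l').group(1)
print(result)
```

lc

The match spans [1:5] → '(lc)'.
Captured: group 1 = 'lc'.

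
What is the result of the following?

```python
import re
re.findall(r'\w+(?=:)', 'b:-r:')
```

Because the assertion is zero-width, the text it checks is not consumed and won't appear in the result.
Walking the string: at [0:1] → 'b'; at [3:4] → 'r'.
`findall` yields the raw match text (2 of them) because the pattern has no groups.

['b', 'r']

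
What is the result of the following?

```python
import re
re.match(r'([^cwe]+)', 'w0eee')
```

None

`match` is anchored at position 0; if the pattern doesn't fit there, it returns None.
Here position 0 doesn't satisfy it, so the call returns None.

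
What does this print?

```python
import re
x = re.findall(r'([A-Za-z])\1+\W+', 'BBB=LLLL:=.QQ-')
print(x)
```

The backreference `\1` re-matches whatever the first group consumed, character for character.
With a single group, `findall` returns only what that group captured — 3 items.

['B', 'L', 'Q']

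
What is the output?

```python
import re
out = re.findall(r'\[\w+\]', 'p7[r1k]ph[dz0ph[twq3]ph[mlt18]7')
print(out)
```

['[r1k]', '[twq3]', '[mlt18]']

Matches: at [2:7] → '[r1k]'; at [15:21] → '[twq3]'; at [23:30] → '[mlt18]'.
`findall` yields the raw match text (3 of them) because the pattern has no groups.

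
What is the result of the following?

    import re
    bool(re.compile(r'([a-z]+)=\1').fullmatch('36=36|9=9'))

The backreference `\1` re-matches whatever the first group consumed, character for character.
`re.fullmatch` is like wrapping the pattern in `^…$` (in single-line mode).
Here the string isn't matched end-to-end, so the call returns None, and `bool(None)` is False.

False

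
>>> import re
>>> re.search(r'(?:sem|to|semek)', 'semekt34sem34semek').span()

`|` is ordered: at each position the engine commits to the first alternative that works.
`search` walks the string left to right and returns the first match it finds.
The match spans [0:3] → 'sem'.

(0, 3)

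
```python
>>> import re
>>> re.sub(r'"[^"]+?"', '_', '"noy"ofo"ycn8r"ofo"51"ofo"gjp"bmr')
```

Matches: at [0:5] → '"noy"'; at [8:15] → '"ycn8r"'; at [18:22] → '"51"'; at [25:30] → '"gjp"'.
Each match is replaced by '_'.

'_ofo_ofo_ofo_bmr'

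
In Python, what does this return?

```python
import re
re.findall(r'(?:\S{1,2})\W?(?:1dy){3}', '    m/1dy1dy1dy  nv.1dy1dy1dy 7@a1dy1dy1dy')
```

No capturing groups, so `findall` returns the 3 full match strings.

['m/1dy1dy1dy', 'nv.1dy1dy1dy', '@a1dy1dy1dy']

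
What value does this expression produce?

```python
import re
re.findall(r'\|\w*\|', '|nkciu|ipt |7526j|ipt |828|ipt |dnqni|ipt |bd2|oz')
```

['|nkciu|', '|7526j|', '|828|', '|dnqni|', '|bd2|']

Walking the string: at [0:7] → '|nkciu|'; at [11:18] → '|7526j|'; at [22:27] → '|828|'; at [31:38] → '|dnqni|'; at [42:47] → '|bd2|'.
`findall` yields the raw match text (5 of them) because the pattern has no groups.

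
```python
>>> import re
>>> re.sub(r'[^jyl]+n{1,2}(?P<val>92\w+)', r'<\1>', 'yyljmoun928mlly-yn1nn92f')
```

'yylj<928mlly>-y<92f>'

The pattern matches one or more of any character except [jyl], then 1 to 2 of the literal 'n'; then the literal '92', then one or more of a word character (captured as 'val').
Matches: at [4:15] → 'moun928mlly'; at [17:24] → 'n1nn92f'.
Each match is replaced using the text its own group 1 captured.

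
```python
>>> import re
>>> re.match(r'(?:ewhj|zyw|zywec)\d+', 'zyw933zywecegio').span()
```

`re.match` only tries the pattern at the start of the string.
The match spans [0:6] → 'zyw933'.

(0, 6)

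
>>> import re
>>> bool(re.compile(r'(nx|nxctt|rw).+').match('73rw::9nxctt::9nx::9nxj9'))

False

`re.match` only tries the pattern at the start of the string.
Here the string doesn't start with a match, so the call returns None, and `bool(None)` is False.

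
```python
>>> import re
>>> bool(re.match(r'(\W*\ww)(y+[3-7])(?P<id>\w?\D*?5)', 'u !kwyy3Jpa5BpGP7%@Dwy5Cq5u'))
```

False

The pattern matches zero or more of a non-word character, then a word character, then the literal 'w' (captured); then one or more of the literal 'y', then a character in [3-7] (captured); then optionally a word character, then zero or more of a non-digit (lazy), then a literal '5' (captured as 'id').
With `match`, the pattern is implicitly anchored at the beginning.
Here the pattern fails at index 0, so the call returns None, and `bool(None)` is False.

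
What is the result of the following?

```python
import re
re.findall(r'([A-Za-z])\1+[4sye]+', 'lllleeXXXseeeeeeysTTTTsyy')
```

['l', 'X', 'T']

`\1` has to match the exact text group 1 already captured.
Matches: at [0:6] match 'llllee', group 1 = 'l'; at [6:18] match 'XXXseeeeeeys', group 1 = 'X'; at [18:25] match 'TTTTsyy', group 1 = 'T'.
With a single group, `findall` returns only what that group captured — 3 items.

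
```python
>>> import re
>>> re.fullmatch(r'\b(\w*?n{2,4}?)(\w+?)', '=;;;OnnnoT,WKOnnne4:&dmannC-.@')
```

Pattern: a word boundary (`\b`, zero-width); then zero or more of a word character (lazy), then 2 to 4 of the literal 'n' (lazy) (captured); then one or more of a word character (lazy) (captured).
For `fullmatch`, every character of the input must be accounted for by the pattern.
Here the string isn't matched end-to-end, so the call returns None.

None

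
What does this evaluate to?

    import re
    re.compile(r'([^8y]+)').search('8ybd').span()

(2, 4)

This matches one or more of any character except [8y] (captured).
`re.search` scans for the first position where the pattern succeeds.
The match spans [2:4] → 'bd'.
Captured: group 1 = 'bd'.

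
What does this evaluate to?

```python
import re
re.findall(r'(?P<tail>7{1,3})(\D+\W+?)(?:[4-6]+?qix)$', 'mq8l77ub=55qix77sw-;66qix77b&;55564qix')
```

Pattern: 1 to 3 of a literal '7' (captured as 'tail'); then one or more of a non-digit, then one or more of a non-word character (lazy) (captured); then one or more of a character in [4-6] (lazy), then the literal 'qix' (non-capturing group); then anchored at the end.
Multiple groups make `findall` return tuples — one 2-tuple for the one match.

[('77', 'b&;')]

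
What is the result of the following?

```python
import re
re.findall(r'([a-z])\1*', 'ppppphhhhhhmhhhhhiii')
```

['p', 'h', 'm', 'h', 'i']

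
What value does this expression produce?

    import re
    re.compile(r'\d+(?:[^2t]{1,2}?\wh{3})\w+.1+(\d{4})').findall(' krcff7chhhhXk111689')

This matches one or more of a digit; then 1 to 2 of any character except [2t] (lazy), then a word character, then exactly 3 of the literal 'h' (non-capturing group); then one or more of a word character, then any character, then one or more of a literal '1'; then exactly 4 of a digit (captured).
Walking the string: at [6:20] match '7chhhhXk111689', group 1 = '1689'.
`findall` collects group 1 from the one match (1 total).

['1689']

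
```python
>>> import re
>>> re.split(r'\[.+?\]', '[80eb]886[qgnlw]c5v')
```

['', '886', 'c5v']

The string is cut at each match, leaving 3 pieces.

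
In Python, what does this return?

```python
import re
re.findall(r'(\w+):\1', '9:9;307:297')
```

['9']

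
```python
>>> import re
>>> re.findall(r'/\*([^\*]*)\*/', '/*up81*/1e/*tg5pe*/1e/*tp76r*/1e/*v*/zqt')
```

['up81', 'tg5pe', 'tp76r', 'v']

Matches: at [0:8] match '/*up81*/', group 1 = 'up81'; at [10:19] match '/*tg5pe*/', group 1 = 'tg5pe'; at [21:30] match '/*tp76r*/', group 1 = 'tp76r'; at [32:37] match '/*v*/', group 1 = 'v'.
One capturing group, so `findall` returns just the captured substring from each match — 4 in all.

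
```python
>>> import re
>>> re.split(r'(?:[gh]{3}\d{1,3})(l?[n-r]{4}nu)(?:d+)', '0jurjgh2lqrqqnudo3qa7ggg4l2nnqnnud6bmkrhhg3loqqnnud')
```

['0jurjgh2lqrqqnudo3qa7ggg4l2nnqnnud6bmkr', 'loqqnnu', '']

The pattern matches exactly 3 of one of [gh], then 1 to 3 of a digit (non-capturing group); then optionally a literal 'l', then exactly 4 of a character in [n-r], then the literal 'nu' (captured); then one or more of a literal 'd' (non-capturing group).
Matches to split on: at [39:51] → 'hhg3loqqnnud'.
The group in the pattern means `split` returns the separators' captures alongside the pieces.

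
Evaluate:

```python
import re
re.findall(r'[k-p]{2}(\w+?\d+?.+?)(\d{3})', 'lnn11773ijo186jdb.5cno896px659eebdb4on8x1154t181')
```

[('n11', '773'), ('896px', '659'), ('8x1154t', '181')]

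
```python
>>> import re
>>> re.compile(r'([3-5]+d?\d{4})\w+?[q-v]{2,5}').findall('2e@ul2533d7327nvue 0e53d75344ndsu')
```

['533d7327', '53d7534']

The pattern matches one or more of a character in [3-5], then optionally the literal 'd', then exactly 4 of a digit (captured); then one or more of a word character (lazy), then 2 to 5 of a character in [q-v].
One capturing group, so `findall` returns just the captured substring from each match — 2 in all.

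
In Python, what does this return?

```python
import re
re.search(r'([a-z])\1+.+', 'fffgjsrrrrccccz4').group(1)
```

'f'

The backreference `\1` re-matches whatever the first group consumed, character for character.
Unlike `match`, `search` isn't anchored — it looks for the pattern anywhere in the string.
The match spans [0:16] → 'fffgjsrrrrccccz4'.
Captured: group 1 = 'f'.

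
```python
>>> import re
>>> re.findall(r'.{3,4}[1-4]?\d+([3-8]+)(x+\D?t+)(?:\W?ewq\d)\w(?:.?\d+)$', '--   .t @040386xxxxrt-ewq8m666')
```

[('6', 'xxxxrt')]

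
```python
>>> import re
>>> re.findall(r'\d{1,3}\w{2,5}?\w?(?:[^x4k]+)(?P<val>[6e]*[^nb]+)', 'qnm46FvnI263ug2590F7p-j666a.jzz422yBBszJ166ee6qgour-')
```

['422yBBszJ166ee6qgour-']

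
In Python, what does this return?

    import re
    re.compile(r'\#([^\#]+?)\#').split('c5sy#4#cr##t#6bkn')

Matches to split on: at [4:7] → '#4#'; at [10:13] → '#t#'.
The group in the pattern means `split` returns the separators' captures alongside the pieces.

['c5sy', '4', 'cr#', 't', '6bkn']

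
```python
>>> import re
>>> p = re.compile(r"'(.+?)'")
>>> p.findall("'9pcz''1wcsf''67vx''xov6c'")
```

Walking the string: at [0:6] match "'9pcz'", group 1 = '9pcz'; at [6:13] match "'1wcsf'", group 1 = '1wcsf'; at [13:19] match "'67vx'", group 1 = '67vx'; at [19:26] match "'xov6c'", group 1 = 'xov6c'.
`findall` collects group 1 from each match (4 total).

['9pcz', '1wcsf', '67vx', 'xov6c']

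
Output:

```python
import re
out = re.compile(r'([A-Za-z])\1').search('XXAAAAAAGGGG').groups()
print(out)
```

The match spans [0:2] → 'XX'.
Captured: group 1 = 'X'.

('X',)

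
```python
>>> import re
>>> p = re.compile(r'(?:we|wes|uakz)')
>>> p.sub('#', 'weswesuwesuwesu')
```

'#s#su#su#su'

Alternation tries branches left to right and keeps the first one that lets the overall match succeed at that position.
Matches: at [0:2] → 'we'; at [3:5] → 'we'; at [7:9] → 'we'; at [11:13] → 'we'.
`sub` substitutes '#' at each match site.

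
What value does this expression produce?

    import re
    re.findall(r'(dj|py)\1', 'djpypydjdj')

['py', 'dj']

After group 1 captures some text, `\1` only succeeds where that same text appears again.
One capturing group, so `findall` returns just the captured substring from each match — 2 in all.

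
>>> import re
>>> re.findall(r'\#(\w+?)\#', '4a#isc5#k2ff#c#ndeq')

`findall` collects group 1 from each match (2 total).

['isc5', 'c']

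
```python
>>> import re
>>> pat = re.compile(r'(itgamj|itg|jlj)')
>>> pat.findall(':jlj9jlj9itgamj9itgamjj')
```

['jlj', 'jlj', 'itgamj', 'itgamj']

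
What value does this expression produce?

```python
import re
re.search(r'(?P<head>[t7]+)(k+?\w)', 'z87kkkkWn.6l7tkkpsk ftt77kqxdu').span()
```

Because the quantifier is non-greedy, it stops expanding at the earliest point where the rest of the pattern can succeed.
The match spans [2:5] → '7kk'.

(2, 5)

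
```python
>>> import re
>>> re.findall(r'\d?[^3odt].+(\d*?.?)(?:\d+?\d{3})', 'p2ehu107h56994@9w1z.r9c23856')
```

['']

This matches optionally a digit, then any character except [3odt]; then one or more of any character; then zero or more of a digit (lazy), then optionally any character (captured); then one or more of a digit (lazy), then exactly 3 of a digit (non-capturing group).
Walking the string: at [0:28] match 'p2ehu107h56994@9w1z.r9c23856', group 1 = ''.
One capturing group, so `findall` returns just the captured substring from the one match — 1 in all.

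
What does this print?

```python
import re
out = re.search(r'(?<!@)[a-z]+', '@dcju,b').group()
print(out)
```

The negative lookahead/lookbehind blocks any match where the forbidden context is present.
Unlike `match`, `search` isn't anchored — it looks for the pattern anywhere in the string.
The match spans [2:5] → 'cju'.

cju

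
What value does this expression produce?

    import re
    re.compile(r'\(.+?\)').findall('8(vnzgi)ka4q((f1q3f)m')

A non-greedy quantifier consumes as few characters as it can — just enough that the remainder of the pattern still matches from where it stops; whatever follows it matches normally.
Walking the string: at [1:8] → '(vnzgi)'; at [12:20] → '((f1q3f)'.
`findall` yields the raw match text (2 of them) because the pattern has no groups.

['(vnzgi)', '((f1q3f)']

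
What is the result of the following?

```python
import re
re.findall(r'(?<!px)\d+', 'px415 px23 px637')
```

A negative assertion filters positions out without eating any characters.
Scanning left to right: at [3:5] → '15'; at [9:10] → '3'; at [14:16] → '37'.
No capturing groups, so `findall` returns the 3 full match strings.

['15', '3', '37']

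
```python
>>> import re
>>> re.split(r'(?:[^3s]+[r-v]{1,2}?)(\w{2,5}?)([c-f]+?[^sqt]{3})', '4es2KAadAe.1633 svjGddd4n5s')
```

This matches one or more of any character except [3s], then 1 to 2 of a character in [r-v] (lazy) (non-capturing group); then 2 to 5 of a word character (lazy) (captured); then one or more of a character in [c-f] (lazy), then exactly 3 of any character except [sqt] (captured).
The `?` after the quantifier makes it lazy — it takes as little as possible before letting the rest of the pattern try.
Matches to split on: at [0:11] → '4es2KAadAe.'; at [15:24] → ' svjGddd4'.
The group in the pattern means `split` returns the separators' captures alongside the pieces.

['', '2KAa', 'dAe.', '1633', 'vjG', 'ddd4', 'n5s']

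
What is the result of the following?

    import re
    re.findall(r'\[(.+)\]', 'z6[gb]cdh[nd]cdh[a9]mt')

Walking the string: at [2:20] match '[gb]cdh[nd]cdh[a9]', group 1 = 'gb]cdh[nd]cdh[a9'.
With a single group, `findall` returns only what that group captured — 1 item.

['gb]cdh[nd]cdh[a9']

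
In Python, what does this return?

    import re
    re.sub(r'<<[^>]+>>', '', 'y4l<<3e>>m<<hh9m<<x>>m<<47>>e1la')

Matches: at [3:9] → '<<3e>>'; at [10:21] → '<<hh9m<<x>>'; at [22:28] → '<<47>>'.
Each match is replaced by ''.

'y4lmme1la'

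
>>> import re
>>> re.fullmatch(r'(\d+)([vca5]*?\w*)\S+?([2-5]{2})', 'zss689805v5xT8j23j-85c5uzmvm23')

None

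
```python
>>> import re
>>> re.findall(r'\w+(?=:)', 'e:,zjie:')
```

['e', 'zjie']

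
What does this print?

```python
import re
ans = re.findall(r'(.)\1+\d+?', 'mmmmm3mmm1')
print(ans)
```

After group 1 captures some text, `\1` only succeeds where that same text appears again.
Walking the string: at [0:6] match 'mmmmm3', group 1 = 'm'; at [6:10] match 'mmm1', group 1 = 'm'.
`findall` collects group 1 from each match (2 total).

['m', 'm']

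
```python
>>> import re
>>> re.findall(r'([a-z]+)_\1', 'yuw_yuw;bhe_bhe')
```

['yuw', 'bhe']

`\1` has to match the exact text group 1 already captured.
One capturing group, so `findall` returns just the captured substring from each match — 2 in all.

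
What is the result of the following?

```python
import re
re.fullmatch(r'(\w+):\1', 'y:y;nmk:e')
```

`re.fullmatch` is like wrapping the pattern in `^…$` (in single-line mode).
Here there's no way to consume every character, so the call returns None.

None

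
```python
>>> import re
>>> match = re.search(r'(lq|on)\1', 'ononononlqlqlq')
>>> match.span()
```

The backreference `\1` re-matches whatever the first group consumed, character for character.
The match spans [0:4] → 'onon'.

(0, 4)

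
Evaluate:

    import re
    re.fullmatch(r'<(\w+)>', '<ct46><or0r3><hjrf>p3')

For `fullmatch`, every character of the input must be accounted for by the pattern.
Here the pattern can't cover the whole string, so the call returns None.

None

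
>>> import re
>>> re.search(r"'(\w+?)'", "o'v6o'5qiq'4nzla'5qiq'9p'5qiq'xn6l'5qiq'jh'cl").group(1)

'v6o'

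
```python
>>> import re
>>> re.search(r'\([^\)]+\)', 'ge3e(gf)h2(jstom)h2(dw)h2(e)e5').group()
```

The match spans [4:8] → '(gf)'.

'(gf)'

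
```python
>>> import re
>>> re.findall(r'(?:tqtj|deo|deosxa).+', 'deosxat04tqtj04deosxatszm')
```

Matches: at [0:25] → 'deosxat04tqtj04deosxatszm'.
`findall` yields the raw match text (1 of them) because the pattern has no groups.

['deosxat04tqtj04deosxatszm']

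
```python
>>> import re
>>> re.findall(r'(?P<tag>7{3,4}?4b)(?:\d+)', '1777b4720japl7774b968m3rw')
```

['7774b']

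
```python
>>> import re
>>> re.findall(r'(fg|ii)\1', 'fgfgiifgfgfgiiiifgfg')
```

A backreference is literal: `\1` must see the identical characters the first group matched.
Scanning left to right: at [0:4] match 'fgfg', group 1 = 'fg'; at [6:10] match 'fgfg', group 1 = 'fg'; at [12:16] match 'iiii', group 1 = 'ii'; at [16:20] match 'fgfg', group 1 = 'fg'.
Because there's exactly one group, `findall` drops the full match and keeps group 1 from each hit.

['fg', 'fg', 'ii', 'fg']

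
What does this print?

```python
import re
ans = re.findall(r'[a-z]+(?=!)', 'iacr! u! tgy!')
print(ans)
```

['iacr', 'u', 'tgy']

Lookahead/lookbehind check context without consuming it, so the matched span excludes the asserted characters.
Matches: at [0:4] → 'iacr'; at [6:7] → 'u'; at [9:12] → 'tgy'.
`findall` yields the raw match text (3 of them) because the pattern has no groups.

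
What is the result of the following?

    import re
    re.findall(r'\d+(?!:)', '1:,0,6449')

['0', '6449']

The negative lookaround is zero-width — it rules out positions where the adjacent text would match, without consuming anything.
Matches: at [3:4] → '0'; at [5:9] → '6449'.
`findall` yields the raw match text (2 of them) because the pattern has no groups.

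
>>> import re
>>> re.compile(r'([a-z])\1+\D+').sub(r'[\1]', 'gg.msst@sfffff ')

The backreference `\1` re-matches whatever the first group consumed, character for character.
Matches: at [0:15] → 'gg.msst@sfffff '.
Each match is replaced using the text its own group 1 captured.

'[g]'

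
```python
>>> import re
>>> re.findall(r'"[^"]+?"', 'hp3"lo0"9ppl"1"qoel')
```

['"lo0"', '"1"']

Walking the string: at [3:8] → '"lo0"'; at [12:15] → '"1"'.
`findall` yields the raw match text (2 of them) because the pattern has no groups.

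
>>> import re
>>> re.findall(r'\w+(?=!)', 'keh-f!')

['f']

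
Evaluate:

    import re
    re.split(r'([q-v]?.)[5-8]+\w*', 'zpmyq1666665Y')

Pattern: optionally a character in [q-v], then any character (captured); then one or more of a character in [5-8], then zero or more of a word character.
Because the pattern has a capturing group, `split` also inserts each captured text between the pieces.

['zpmy', 'q1', '']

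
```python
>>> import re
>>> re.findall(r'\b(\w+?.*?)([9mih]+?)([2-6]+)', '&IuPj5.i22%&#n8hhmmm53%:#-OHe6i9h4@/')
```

[('IuPj5.', 'i', '22'), ('n8', 'hhmmm', '53'), ('OHe6', 'i9h', '4')]

This matches a word boundary (`\b`, zero-width); then one or more of a word character (lazy), then zero or more of any character (lazy) (captured); then one or more of one of [9mih] (lazy) (captured); then one or more of a character in [2-6] (captured).
Lazy quantifiers expand one character at a time until the remainder of the pattern can match.
Walking the string: at [1:10] match 'IuPj5.i22', groups = ('IuPj5.', 'i', '22'); at [13:22] match 'n8hhmmm53', groups = ('n8', 'hhmmm', '53'); at [26:34] match 'OHe6i9h4', groups = ('OHe6', 'i9h', '4').
With 3 capturing groups, `findall` returns a 3-tuple per match.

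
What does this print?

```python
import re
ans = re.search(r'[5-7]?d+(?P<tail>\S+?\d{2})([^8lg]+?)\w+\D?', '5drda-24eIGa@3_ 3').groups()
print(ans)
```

('rda-24', 'e')

The pattern matches optionally a character in [5-7], then one or more of the literal 'd'; then one or more of a non-whitespace character (lazy), then exactly 2 of a digit (captured as 'tail'); then one or more of any character except [8lg] (lazy) (captured); then one or more of a word character, then optionally a non-digit.
Because the quantifier is non-greedy, it stops expanding at the earliest point where the rest of the pattern can succeed.
`search` walks the string left to right and returns the first match it finds.
The match spans [0:13] → '5drda-24eIGa@'.
Captured: group 1 = 'rda-24', group 2 = 'e'.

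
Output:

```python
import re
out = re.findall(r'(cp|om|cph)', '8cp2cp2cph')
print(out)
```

['cp', 'cp', 'cp']

Alternation isn't longest-match — the leftmost alternative that fits at this position is chosen.
One capturing group, so `findall` returns just the captured substring from each match — 3 in all.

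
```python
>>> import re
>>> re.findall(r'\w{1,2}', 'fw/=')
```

['fw']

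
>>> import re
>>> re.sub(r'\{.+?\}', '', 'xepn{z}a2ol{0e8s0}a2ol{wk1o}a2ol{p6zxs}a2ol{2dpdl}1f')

Lazy quantifiers expand one character at a time until the remainder of the pattern can match.
`sub` substitutes '' at each match site.

'xepna2ola2ola2ola2ol1f'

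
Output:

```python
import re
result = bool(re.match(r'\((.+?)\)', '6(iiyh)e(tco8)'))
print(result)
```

False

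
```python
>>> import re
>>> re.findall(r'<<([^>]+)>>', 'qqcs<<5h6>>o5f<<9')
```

['5h6']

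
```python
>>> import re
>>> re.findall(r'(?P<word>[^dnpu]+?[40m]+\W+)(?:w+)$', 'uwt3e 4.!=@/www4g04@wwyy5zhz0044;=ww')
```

Pattern: one or more of any character except [dnpu] (lazy), then one or more of one of [40m], then one or more of a non-word character (captured as 'word'); then one or more of a literal 'w' (non-capturing group); then anchored at the end.
Scanning left to right: at [1:36] match 'wt3e 4.!=@/www4g04@wwyy5zhz0044;=ww', group 1 = 'wt3e 4.!=@/www4g04@wwyy5zhz0044;='.
`findall` collects group 1 from the one match (1 total).

['wt3e 4.!=@/www4g04@wwyy5zhz0044;=']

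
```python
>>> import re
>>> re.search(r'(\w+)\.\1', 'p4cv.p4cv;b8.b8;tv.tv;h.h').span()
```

(0, 9)

The backreference `\1` re-matches whatever the first group consumed, character for character.
`search` walks the string left to right and returns the first match it finds.
The match spans [0:9] → 'p4cv.p4cv'.
Captured: group 1 = 'p4cv'.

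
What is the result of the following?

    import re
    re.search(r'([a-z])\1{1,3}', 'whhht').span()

(1, 4)

`\1` has to match the exact text group 1 already captured.
`re.search` tries every starting position until one works.
The match spans [1:4] → 'hhh'.
Captured: group 1 = 'h'.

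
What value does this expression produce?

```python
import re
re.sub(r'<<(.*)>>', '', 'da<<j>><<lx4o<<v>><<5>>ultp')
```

'daultp'

Each match is replaced by ''.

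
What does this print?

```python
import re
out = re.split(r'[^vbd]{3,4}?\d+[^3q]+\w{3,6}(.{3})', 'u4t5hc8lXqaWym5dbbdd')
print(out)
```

`re.split` interleaves the captured-group text with the surrounding fragments.

['', 'dbb', 'dd']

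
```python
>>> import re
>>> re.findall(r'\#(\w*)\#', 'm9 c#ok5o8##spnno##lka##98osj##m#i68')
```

One capturing group, so `findall` returns just the captured substring from each match — 5 in all.

['ok5o8', 'spnno', 'lka', '98osj', 'm']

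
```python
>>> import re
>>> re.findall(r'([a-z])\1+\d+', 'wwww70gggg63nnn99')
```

['w', 'g', 'n']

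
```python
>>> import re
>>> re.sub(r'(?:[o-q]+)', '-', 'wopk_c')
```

'w-k_c'

This matches one or more of a character in [o-q] (non-capturing group).
Matches: at [1:3] → 'op'.
Every occurrence is swapped for '-'.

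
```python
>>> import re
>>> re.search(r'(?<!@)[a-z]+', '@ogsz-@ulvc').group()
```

Because the assertion is negative and zero-width, positions next to the forbidden text are skipped.
The match spans [2:5] → 'gsz'.

'gsz'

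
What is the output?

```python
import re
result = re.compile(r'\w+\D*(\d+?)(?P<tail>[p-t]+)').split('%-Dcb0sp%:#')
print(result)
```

['%-', '0', 'sp', '%:#']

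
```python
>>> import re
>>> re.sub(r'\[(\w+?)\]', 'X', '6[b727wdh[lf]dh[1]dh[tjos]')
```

'6[b727wdhXdhXdhX'

Matches: at [9:13] → '[lf]'; at [15:18] → '[1]'; at [20:26] → '[tjos]'.
`sub` substitutes 'X' at each match site.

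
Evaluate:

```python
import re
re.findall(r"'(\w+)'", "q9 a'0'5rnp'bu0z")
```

['0']

Matches: at [4:7] match "'0'", group 1 = '0'.
One capturing group, so `findall` returns just the captured substring from the one match — 1 in all.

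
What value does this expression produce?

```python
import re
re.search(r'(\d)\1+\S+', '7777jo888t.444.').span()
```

(0, 15)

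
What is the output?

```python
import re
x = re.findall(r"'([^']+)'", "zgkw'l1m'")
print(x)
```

Walking the string: at [4:9] match "'l1m'", group 1 = 'l1m'.
`findall` collects group 1 from the one match (1 total).

['l1m']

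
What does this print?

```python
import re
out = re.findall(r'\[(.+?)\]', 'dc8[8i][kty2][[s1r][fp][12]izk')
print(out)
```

['8i', 'kty2', '[s1r', 'fp', '12']

Lazy quantifiers expand one character at a time until the remainder of the pattern can match.
Because there's exactly one group, `findall` drops the full match and keeps group 1 from each hit.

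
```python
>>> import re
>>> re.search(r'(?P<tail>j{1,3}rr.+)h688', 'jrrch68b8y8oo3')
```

This matches 1 to 3 of a literal 'j', then the literal 'rr', then one or more of any character (captured as 'tail'); then the literal 'h6', then the literal '88'.
Unlike `match`, `search` isn't anchored — it looks for the pattern anywhere in the string.
Here the pattern never matches, so the call returns None.

None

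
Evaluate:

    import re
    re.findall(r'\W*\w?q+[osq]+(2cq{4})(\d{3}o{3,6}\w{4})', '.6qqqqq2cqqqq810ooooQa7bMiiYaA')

[('2cqqqq', '810ooooQa7b')]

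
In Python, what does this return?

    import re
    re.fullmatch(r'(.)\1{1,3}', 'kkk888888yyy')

None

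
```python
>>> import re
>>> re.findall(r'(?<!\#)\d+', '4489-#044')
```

['4489', '44']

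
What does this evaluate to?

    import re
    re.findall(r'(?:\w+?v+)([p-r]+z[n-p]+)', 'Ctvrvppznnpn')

['ppznnpn']

This matches one or more of a word character (lazy), then one or more of the literal 'v' (non-capturing group); then one or more of a character in [p-r], then the literal 'z', then one or more of a character in [n-p] (captured).
Matches: at [0:12] match 'Ctvrvppznnpn', group 1 = 'ppznnpn'.
One capturing group, so `findall` returns just the captured substring from the one match — 1 in all.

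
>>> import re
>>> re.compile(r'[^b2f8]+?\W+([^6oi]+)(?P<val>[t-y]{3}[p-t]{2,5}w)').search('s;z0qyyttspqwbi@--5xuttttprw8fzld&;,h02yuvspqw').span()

(0, 13)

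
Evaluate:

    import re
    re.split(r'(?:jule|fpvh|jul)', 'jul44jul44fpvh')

['', '44', '44', '']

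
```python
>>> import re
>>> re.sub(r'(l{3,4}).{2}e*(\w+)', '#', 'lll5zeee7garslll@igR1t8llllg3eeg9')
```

'#@igR1t8#'

Each match is replaced by '#'.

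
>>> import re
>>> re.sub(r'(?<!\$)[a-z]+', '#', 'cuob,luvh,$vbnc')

'#,#,$v#'

The negative lookahead/lookbehind blocks any match where the forbidden context is present.
Matches: at [0:4] → 'cuob'; at [5:9] → 'luvh'; at [12:15] → 'bnc'.
Each match is replaced by '#'.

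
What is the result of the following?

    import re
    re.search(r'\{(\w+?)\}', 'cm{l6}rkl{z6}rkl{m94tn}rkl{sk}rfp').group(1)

Unlike `match`, `search` isn't anchored — it looks for the pattern anywhere in the string.
The match spans [2:6] → '{l6}'.
Captured: group 1 = 'l6'.

'l6'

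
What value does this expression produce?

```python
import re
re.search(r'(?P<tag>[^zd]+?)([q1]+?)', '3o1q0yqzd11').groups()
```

The match spans [0:3] → '3o1'.
Captured: group 1 = '3o', group 2 = '1'.

('3o', '1')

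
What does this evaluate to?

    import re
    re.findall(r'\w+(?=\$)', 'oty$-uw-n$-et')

The lookaround is zero-width — it requires the adjacent text to match without consuming it, so the asserted text isn't part of the match.
No capturing groups, so `findall` returns the 2 full match strings.

['oty', 'n']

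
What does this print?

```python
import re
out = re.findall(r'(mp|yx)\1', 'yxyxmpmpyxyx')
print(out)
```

['yx', 'mp', 'yx']

A backreference is literal: `\1` must see the identical characters the first group matched.
With a single group, `findall` returns only what that group captured — 3 items.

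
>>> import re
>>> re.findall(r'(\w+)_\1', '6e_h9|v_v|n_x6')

A backreference is literal: `\1` must see the identical characters the first group matched.
`findall` collects group 1 from the one match (1 total).

['v']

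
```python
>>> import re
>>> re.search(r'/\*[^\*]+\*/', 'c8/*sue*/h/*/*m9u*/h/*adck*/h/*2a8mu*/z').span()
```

The match spans [2:9] → '/*sue*/'.

(2, 9)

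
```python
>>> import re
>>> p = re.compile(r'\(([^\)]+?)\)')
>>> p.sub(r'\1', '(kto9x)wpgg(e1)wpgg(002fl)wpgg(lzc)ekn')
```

The replacement refers to a captured group, so each match is rewritten using its own captured text.

'kto9xwpgge1wpgg002flwpgglzcekn'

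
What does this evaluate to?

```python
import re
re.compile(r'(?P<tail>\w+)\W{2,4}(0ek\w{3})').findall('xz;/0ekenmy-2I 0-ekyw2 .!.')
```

The pattern matches one or more of a word character (captured as 'tail'); then 2 to 4 of a non-word character; then the literal '0ek', then exactly 3 of a word character (captured).
`findall` packs the 2 group values into a tuple for every match.

[('xz', '0ekenm')]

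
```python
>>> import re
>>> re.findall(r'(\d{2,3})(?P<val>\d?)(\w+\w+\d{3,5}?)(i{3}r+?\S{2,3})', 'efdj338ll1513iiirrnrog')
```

Pattern: 2 to 3 of a digit (captured); then optionally a digit (captured as 'val'); then one or more of a word character, then one or more of a word character, then 3 to 5 of a digit (lazy) (captured); then exactly 3 of a literal 'i', then one or more of the literal 'r' (lazy), then 2 to 3 of a non-whitespace character (captured).
Walking the string: at [4:20] match '338ll1513iiirrnr', groups = ('338', '', 'll1513', 'iiirrnr').
Multiple groups make `findall` return tuples — one 4-tuple for the one match.

[('338', '', 'll1513', 'iiirrnr')]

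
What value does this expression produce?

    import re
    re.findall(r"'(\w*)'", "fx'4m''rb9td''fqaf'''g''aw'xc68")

['4m', 'rb9td', 'fqaf', '', '']

`findall` collects group 1 from each match (5 total).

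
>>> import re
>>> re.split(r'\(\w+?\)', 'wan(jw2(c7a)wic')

The string is cut at each match, leaving 2 pieces.

['wan(jw2', 'wic']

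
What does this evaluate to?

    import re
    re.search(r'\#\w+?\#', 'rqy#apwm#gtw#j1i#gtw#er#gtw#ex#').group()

'#apwm#'

`re.search` scans for the first position where the pattern succeeds.
The match spans [3:9] → '#apwm#'.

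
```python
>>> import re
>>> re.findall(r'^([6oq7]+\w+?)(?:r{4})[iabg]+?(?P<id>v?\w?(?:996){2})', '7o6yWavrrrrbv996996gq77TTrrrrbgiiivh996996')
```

[('7o6yWav', 'v996996')]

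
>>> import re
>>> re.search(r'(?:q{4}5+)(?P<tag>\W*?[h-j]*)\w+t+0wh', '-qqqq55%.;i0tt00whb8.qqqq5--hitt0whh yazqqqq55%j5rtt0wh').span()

(21, 35)

The pattern matches exactly 4 of the literal 'q', then one or more of the literal '5' (non-capturing group); then zero or more of a non-word character (lazy), then zero or more of a character in [h-j] (captured as 'tag'); then one or more of a word character; then one or more of the literal 't', then the literal '0wh'.
`re.search` scans for the first position where the pattern succeeds.
The match spans [21:35] → 'qqqq5--hitt0wh'.
Captured: group 1 = '--hi'.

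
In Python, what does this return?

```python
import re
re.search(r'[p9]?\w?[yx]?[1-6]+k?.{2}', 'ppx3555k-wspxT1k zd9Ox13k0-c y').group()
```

'ppx3555k-w'

This matches optionally one of [p9], then optionally a word character; then optionally one of [yx], then one or more of a character in [1-6]; then optionally a literal 'k', then exactly 2 of any character.
Unlike `match`, `search` isn't anchored — it looks for the pattern anywhere in the string.
The match spans [0:10] → 'ppx3555k-w'.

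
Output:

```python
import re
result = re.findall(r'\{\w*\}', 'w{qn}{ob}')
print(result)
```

['{qn}', '{ob}']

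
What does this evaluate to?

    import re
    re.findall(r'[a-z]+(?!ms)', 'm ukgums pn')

`(?!…)`/`(?<!…)` only lets a position through if the neighbouring text does NOT match; no characters are consumed.
`findall` yields the raw match text (3 of them) because the pattern has no groups.

['m', 'ukgums', 'pn']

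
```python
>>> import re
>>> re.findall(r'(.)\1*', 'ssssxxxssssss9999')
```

The backreference `\1` re-matches whatever the first group consumed, character for character.
Scanning left to right: at [0:4] match 'ssss', group 1 = 's'; at [4:7] match 'xxx', group 1 = 'x'; at [7:13] match 'ssssss', group 1 = 's'; at [13:17] match '9999', group 1 = '9'.
With a single group, `findall` returns only what that group captured — 4 items.

['s', 'x', 's', '9']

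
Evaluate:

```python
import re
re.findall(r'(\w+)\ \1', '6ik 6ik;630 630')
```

['6ik', '630']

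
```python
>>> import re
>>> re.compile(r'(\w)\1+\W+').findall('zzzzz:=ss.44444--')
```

After group 1 captures some text, `\1` only succeeds where that same text appears again.
Because there's exactly one group, `findall` drops the full match and keeps group 1 from each hit.

['z', 's', '4']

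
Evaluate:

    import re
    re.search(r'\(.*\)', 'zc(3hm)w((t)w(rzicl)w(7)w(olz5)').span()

(2, 31)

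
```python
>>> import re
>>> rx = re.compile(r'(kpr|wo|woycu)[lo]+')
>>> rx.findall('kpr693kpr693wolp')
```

Because there's exactly one group, `findall` drops the full match and keeps group 1 from the one hit.

['wo']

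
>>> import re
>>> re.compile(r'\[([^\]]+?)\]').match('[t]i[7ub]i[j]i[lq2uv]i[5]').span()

(0, 3)

`re.match` only tries the pattern at the start of the string.
The match spans [0:3] → '[t]'.
Captured: group 1 = 't'.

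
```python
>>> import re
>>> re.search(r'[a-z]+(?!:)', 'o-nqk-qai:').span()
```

`(?!…)`/`(?<!…)` only lets a position through if the neighbouring text does NOT match; no characters are consumed.
Unlike `match`, `search` isn't anchored — it looks for the pattern anywhere in the string.
The match spans [0:1] → 'o'.

(0, 1)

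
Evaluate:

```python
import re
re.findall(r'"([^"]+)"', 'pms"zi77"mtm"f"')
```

Matches: at [3:9] match '"zi77"', group 1 = 'zi77'; at [12:15] match '"f"', group 1 = 'f'.
With a single group, `findall` returns only what that group captured — 2 items.

['zi77', 'f']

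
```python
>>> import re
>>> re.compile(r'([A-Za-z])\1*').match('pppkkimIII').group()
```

'ppp'

`\1` has to match the exact text group 1 already captured.
`re.match` won't scan ahead — the pattern has to work from the very first character.
The match spans [0:3] → 'ppp'.
Captured: group 1 = 'p'.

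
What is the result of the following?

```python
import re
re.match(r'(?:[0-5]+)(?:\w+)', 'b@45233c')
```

None

Pattern: one or more of a character in [0-5] (non-capturing group); then one or more of a word character (non-capturing group).
`match` is anchored at position 0; if the pattern doesn't fit there, it returns None.
Here the string doesn't start with a match, so the call returns None.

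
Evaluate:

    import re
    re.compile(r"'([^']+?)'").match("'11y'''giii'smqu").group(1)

'11y'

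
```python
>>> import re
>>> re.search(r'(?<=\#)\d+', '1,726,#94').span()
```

The lookaround is zero-width — it requires the adjacent text to match without consuming it, so the asserted text isn't part of the match.
Unlike `match`, `search` isn't anchored — it looks for the pattern anywhere in the string.
The match spans [7:9] → '94'.

(7, 9)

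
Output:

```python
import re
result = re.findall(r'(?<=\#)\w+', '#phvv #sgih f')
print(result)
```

['phvv', 'sgih']

Lookahead/lookbehind check context without consuming it, so the matched span excludes the asserted characters.
With no groups in the pattern, `findall` gives back each whole match — 2 here.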